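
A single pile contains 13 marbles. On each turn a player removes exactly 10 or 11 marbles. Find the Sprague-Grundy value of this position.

Compute g(0), g(1), … for moves {10, 11}:
k:     0  1  2  3  4  5  6  7  8  9 10 11 12 13
g(k):  0  0  0  0  0  0  0  0  0  0  1  1  1  1
So g(13) = 1.

1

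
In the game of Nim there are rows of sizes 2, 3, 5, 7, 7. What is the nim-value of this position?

4

Bitwise XOR of the heap sizes:
  010  (2)
  011  (3)
  101  (5)
  111  (7)
  111  (7)
  ---
  100  (4)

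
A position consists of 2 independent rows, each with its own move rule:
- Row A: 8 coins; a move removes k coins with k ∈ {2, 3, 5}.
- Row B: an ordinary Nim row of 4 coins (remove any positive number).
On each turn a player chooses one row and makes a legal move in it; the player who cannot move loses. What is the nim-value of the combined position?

4

Build the Grundy sequence for row A with g(k) = mex{g(k−s) : s ∈ {2, 3, 5}, s ≤ k}:
g(0) = mex{} = 0
g(1) = mex{} = 0
g(2) = mex{0} = 1
g(3) = mex{0} = 1
g(4) = mex{0,1} = 2
g(5) = mex{0,1} = 2
g(6) = mex{0,1,2} = 3
g(7) = mex{1,2} = 0
g(8) = mex{1,2,3} = 0
So g(8) = 0.
Row B is a plain Nim row of size 4, so its Grundy value is 4.
By the Sprague-Grundy theorem, the Grundy value of a sum of independent games is the XOR of the component values.
Combined value = 0 XOR 4 = 4.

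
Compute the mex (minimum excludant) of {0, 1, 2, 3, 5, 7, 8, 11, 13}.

The values 0, 1, 2, 3 are all present; 4 is the first non-negative integer missing from the set.

4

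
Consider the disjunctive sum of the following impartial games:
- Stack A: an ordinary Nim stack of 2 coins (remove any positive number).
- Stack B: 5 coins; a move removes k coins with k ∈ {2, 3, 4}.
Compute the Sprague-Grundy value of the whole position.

0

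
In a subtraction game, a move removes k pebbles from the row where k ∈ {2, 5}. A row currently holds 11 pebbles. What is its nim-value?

Grundy values for subtraction set {2, 5}:
g(0) = mex{} = 0
g(1) = mex{} = 0
g(2) = mex{0} = 1
g(3) = mex{0} = 1
g(4) = mex{1} = 0
g(5) = mex{0,1} = 2
g(6) = mex{0} = 1
g(7) = mex{1,2} = 0
g(8) = mex{1} = 0
g(9) = mex{0} = 1
g(10) = mex{0,2} = 1
g(11) = mex{1} = 0
So g(11) = 0.

0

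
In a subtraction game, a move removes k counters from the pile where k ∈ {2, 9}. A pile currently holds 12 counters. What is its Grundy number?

Grundy values for subtraction set {2, 9}:
k:     0  1  2  3  4  5  6  7  8  9 10 11 12
g(k):  0  0  1  1  0  0  1  1  0  2  1  0  0
So g(12) = 0.

0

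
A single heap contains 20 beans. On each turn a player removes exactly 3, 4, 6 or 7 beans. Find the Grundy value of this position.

0

Build the Grundy sequence with g(k) = mex{g(k−s) : s ∈ {3, 4, 6, 7}, s ≤ k}:
k:     0  1  2  3  4  5  6  7  8  9 10 11 12 13 14 15 16 17 18 19 20
g(k):  0  0  0  1  1  1  2  2  2  3  0  0  0  1  1  1  2  2  2  3  0
So g(20) = 0.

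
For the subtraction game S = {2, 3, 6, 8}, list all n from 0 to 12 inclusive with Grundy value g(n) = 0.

0, 1, 5, 10

Compute g(0), g(1), … for moves {2, 3, 6, 8}:
k:     0  1  2  3  4  5  6  7  8  9 10 11 12
g(k):  0  0  1  1  2  0  3  1  2  2  0  3  1
The P-positions (g = 0) in 0..12 are 0, 1, 5, 10.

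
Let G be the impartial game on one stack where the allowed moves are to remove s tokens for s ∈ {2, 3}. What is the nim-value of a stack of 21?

Build the Grundy sequence with g(k) = mex{g(k−s) : s ∈ {2, 3}, s ≤ k}:
k:     0  1  2  3  4  5  6  7  8  9 10 11 12 13 14 15 16 17 18 19 20 21
g(k):  0  0  1  1  2  0  0  1  1  2  0  0  1  1  2  0  0  1  1  2  0  0
So g(21) = 0.

0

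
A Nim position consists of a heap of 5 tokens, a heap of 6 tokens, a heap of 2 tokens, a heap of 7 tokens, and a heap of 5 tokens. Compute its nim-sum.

3

In binary:
  101  (5)
  110  (6)
  010  (2)
  111  (7)
  101  (5)
  ---
  011  (3)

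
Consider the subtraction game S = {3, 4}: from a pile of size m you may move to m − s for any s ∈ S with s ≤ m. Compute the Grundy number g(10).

Grundy values for subtraction set {3, 4}:
g(0) = mex{} = 0
g(1) = mex{} = 0
g(2) = mex{} = 0
g(3) = mex{0} = 1
g(4) = mex{0} = 1
g(5) = mex{0} = 1
g(6) = mex{0,1} = 2
g(7) = mex{1} = 0
g(8) = mex{1} = 0
g(9) = mex{1,2} = 0
g(10) = mex{0,2} = 1
So g(10) = 1.

1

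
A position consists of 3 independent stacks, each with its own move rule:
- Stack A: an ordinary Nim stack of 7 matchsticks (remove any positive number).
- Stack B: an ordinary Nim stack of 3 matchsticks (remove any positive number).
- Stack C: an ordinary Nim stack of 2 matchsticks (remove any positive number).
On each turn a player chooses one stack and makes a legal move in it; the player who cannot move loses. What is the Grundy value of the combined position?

Stack A is a plain Nim stack of size 7, so its Grundy value is 7.
Stack B is a plain Nim stack of size 3, so its Grundy value is 3.
Stack C is a plain Nim stack of size 2, so its Grundy value is 2.
The value of a disjunctive sum is the nim-sum of the parts.
Combined value = 7 ⊕ 3 ⊕ 2 = 6.

6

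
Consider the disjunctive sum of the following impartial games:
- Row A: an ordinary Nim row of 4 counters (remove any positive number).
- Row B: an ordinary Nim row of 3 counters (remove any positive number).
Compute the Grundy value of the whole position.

Row A is a plain Nim row of size 4, so its Grundy value is 4.
Row B is a plain Nim row of size 3, so its Grundy value is 3.
The value of a disjunctive sum is the nim-sum of the parts.
Combined value = 4 ⊕ 3 = 7.

7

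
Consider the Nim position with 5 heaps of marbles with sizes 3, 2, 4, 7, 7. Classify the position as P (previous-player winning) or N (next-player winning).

N-position

Compute the nim-sum pairwise:
3 XOR 2 = 1
1 XOR 4 = 5
5 XOR 7 = 2
2 XOR 7 = 5
The nim-sum is 5 ≠ 0, so this is an N-position: the player to move can win.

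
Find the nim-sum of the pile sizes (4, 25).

Write each in binary and XOR column by column:
  00100  (4)
  11001  (25)
  -----
  11101  (29)

29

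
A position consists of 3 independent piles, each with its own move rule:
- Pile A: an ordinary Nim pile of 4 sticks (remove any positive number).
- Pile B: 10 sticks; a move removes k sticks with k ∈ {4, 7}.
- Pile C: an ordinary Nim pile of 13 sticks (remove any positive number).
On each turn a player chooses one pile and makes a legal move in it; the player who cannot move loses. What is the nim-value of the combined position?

Pile A is a plain Nim pile of size 4, so its Grundy value is 4.
Build the Grundy sequence for pile B with g(k) = mex{g(k−s) : s ∈ {4, 7}, s ≤ k}:
g(0) = mex{} = 0
g(1) = mex{} = 0
g(2) = mex{} = 0
g(3) = mex{} = 0
g(4) = mex{0} = 1
g(5) = mex{0} = 1
g(6) = mex{0} = 1
g(7) = mex{0} = 1
g(8) = mex{0,1} = 2
g(9) = mex{0,1} = 2
g(10) = mex{0,1} = 2
So g(10) = 2.
Pile C is a plain Nim pile of size 13, so its Grundy value is 13.
The value of a disjunctive sum is the nim-sum of the parts.
Combined value = 4 ⊕ 2 ⊕ 13 = 11.

11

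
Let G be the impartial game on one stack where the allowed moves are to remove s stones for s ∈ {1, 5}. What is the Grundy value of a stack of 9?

1

Compute g(0), g(1), … for moves {1, 5}:
k:     0  1  2  3  4  5  6  7  8  9
g(k):  0  1  0  1  0  1  0  1  0  1
So g(9) = 1.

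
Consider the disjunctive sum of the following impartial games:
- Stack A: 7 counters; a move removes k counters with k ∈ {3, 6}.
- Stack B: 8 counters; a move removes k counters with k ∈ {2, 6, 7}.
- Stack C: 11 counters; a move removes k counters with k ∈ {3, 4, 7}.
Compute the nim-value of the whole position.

Grundy values for stack A (subtraction set {3, 6}):
k:     0  1  2  3  4  5  6  7
g(k):  0  0  0  1  1  1  2  2
So g(7) = 2.
For stack B, compute g(0), g(1), … with moves {2, 6, 7}:
g(0) = mex{} = 0
g(1) = mex{} = 0
g(2) = mex{0} = 1
g(3) = mex{0} = 1
g(4) = mex{1} = 0
g(5) = mex{1} = 0
g(6) = mex{0} = 1
g(7) = mex{0} = 1
g(8) = mex{0,1} = 2
So g(8) = 2.
Grundy values for stack C (subtraction set {3, 4, 7}):
k:     0  1  2  3  4  5  6  7  8  9 10 11
g(k):  0  0  0  1  1  1  2  2  2  3  0  0
So g(11) = 0.
The value of a disjunctive sum is the nim-sum of the parts.
Combined value = 2 XOR 2 XOR 0 = 0.

0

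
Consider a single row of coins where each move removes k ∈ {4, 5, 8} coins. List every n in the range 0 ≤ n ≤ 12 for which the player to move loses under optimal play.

Build the Grundy sequence with g(k) = mex{g(k−s) : s ∈ {4, 5, 8}, s ≤ k}:
g(0) = mex{} = 0
g(1) = mex{} = 0
g(2) = mex{} = 0
g(3) = mex{} = 0
g(4) = mex{0} = 1
g(5) = mex{0} = 1
g(6) = mex{0} = 1
g(7) = mex{0} = 1
g(8) = mex{0,1} = 2
g(9) = mex{0,1} = 2
g(10) = mex{0,1} = 2
g(11) = mex{0,1} = 2
g(12) = mex{1,2} = 0
The P-positions (g = 0) in 0..12 are 0, 1, 2, 3, 12.

0, 1, 2, 3, 12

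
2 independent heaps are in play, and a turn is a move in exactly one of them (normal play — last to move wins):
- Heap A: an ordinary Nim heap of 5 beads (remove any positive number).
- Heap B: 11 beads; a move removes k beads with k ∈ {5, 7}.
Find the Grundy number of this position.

Heap A is a plain Nim heap of size 5, so its Grundy value is 5.
Grundy values for heap B (subtraction set {5, 7}):
k:     0  1  2  3  4  5  6  7  8  9 10 11
g(k):  0  0  0  0  0  1  1  1  1  1  2  2
So g(11) = 2.
By the Sprague-Grundy theorem, the Grundy value of a sum of independent games is the XOR of the component values.
Combined value = 5 ⊕ 2 = 7.

7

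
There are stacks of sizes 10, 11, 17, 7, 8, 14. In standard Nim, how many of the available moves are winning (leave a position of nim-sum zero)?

1

Nim-sum: 10 ⊕ 11 ⊕ 17 ⊕ 7 ⊕ 8 ⊕ 14 = 17.
The overall nim-sum is X = 17. A stack of size p has a winning move iff p XOR X < p (reduce it to p XOR X).
  10: 10 XOR 17 = 27 ≥ 10 — no move.
  11: 11 XOR 17 = 26 ≥ 11 — no move.
  17: 17 XOR 17 = 0 < 17 — winning move (to 0).
  7: 7 XOR 17 = 22 ≥ 7 — no move.
  8: 8 XOR 17 = 25 ≥ 8 — no move.
  14: 14 XOR 17 = 31 ≥ 14 — no move.
That gives 1 winning move.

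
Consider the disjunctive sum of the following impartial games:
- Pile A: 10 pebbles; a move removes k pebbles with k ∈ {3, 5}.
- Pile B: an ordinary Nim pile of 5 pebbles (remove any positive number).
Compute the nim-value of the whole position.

Grundy values for pile A (subtraction set {3, 5}):
g(0) = mex{} = 0
g(1) = mex{} = 0
g(2) = mex{} = 0
g(3) = mex{0} = 1
g(4) = mex{0} = 1
g(5) = mex{0} = 1
g(6) = mex{0,1} = 2
g(7) = mex{0,1} = 2
g(8) = mex{1} = 0
g(9) = mex{1,2} = 0
g(10) = mex{1,2} = 0
So g(10) = 0.
Pile B is a plain Nim pile of size 5, so its Grundy value is 5.
By the Sprague-Grundy theorem, the Grundy value of a sum of independent games is the XOR of the component values.
Combined value = 0 XOR 5 = 5.

5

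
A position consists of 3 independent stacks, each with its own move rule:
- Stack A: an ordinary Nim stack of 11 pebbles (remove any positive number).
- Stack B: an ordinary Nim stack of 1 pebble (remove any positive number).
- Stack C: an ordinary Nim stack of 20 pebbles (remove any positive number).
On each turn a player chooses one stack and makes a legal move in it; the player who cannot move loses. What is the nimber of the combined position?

30

Stack A is a plain Nim stack of size 11, so its Grundy value is 11.
Stack B is a plain Nim stack of size 1, so its Grundy value is 1.
Stack C is a plain Nim stack of size 20, so its Grundy value is 20.
The value of a disjunctive sum is the nim-sum of the parts.
Combined value = 11 ⊕ 1 ⊕ 20 = 30.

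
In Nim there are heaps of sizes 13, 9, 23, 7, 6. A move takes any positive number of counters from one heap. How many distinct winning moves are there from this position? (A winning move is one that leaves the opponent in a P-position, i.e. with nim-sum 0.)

1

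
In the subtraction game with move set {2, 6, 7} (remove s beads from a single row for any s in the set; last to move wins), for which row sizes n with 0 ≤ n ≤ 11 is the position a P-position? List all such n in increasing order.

0, 1, 4, 5, 9

Grundy values for subtraction set {2, 6, 7}:
g(0) = mex{} = 0
g(1) = mex{} = 0
g(2) = mex{0} = 1
g(3) = mex{0} = 1
g(4) = mex{1} = 0
g(5) = mex{1} = 0
g(6) = mex{0} = 1
g(7) = mex{0} = 1
g(8) = mex{0,1} = 2
g(9) = mex{1} = 0
g(10) = mex{0,1,2} = 3
g(11) = mex{0} = 1
The P-positions (g = 0) in 0..11 are 0, 1, 4, 5, 9.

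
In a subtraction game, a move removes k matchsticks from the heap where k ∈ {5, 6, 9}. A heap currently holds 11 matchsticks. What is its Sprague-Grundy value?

Build the Grundy sequence with g(k) = mex{g(k−s) : s ∈ {5, 6, 9}, s ≤ k}:
k:     0  1  2  3  4  5  6  7  8  9 10 11
g(k):  0  0  0  0  0  1  1  1  1  1  2  2
So g(11) = 2.

2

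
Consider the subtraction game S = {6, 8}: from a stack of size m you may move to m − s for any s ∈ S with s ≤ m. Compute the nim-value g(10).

1

Build the Grundy sequence with g(k) = mex{g(k−s) : s ∈ {6, 8}, s ≤ k}:
k:     0  1  2  3  4  5  6  7  8  9 10
g(k):  0  0  0  0  0  0  1  1  1  1  1
So g(10) = 1.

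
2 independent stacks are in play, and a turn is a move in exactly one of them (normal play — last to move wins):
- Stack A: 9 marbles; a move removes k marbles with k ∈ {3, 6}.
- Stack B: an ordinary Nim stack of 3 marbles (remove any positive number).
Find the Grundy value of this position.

3

Build the Grundy sequence for stack A with g(k) = mex{g(k−s) : s ∈ {3, 6}, s ≤ k}:
k:     0  1  2  3  4  5  6  7  8  9
g(k):  0  0  0  1  1  1  2  2  2  0
So g(9) = 0.
Stack B is a plain Nim stack of size 3, so its Grundy value is 3.
By the Sprague-Grundy theorem, the Grundy value of a sum of independent games is the XOR of the component values.
Combined value = 0 ⊕ 3 = 3.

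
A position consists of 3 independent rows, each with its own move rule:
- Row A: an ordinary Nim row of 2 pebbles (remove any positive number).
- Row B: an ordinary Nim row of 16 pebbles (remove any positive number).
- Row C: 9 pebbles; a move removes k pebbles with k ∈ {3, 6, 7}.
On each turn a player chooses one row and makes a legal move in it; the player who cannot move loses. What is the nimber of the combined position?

17

Row A is a plain Nim row of size 2, so its Grundy value is 2.
Row B is a plain Nim row of size 16, so its Grundy value is 16.
Grundy values for row C (subtraction set {3, 6, 7}):
k:     0  1  2  3  4  5  6  7  8  9
g(k):  0  0  0  1  1  1  2  2  2  3
So g(9) = 3.
By the Sprague-Grundy theorem, the Grundy value of a sum of independent games is the XOR of the component values.
Combined value = 2 ⊕ 16 ⊕ 3 = 17.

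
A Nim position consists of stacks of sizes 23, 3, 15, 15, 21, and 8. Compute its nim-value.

9

Compute the nim-sum pairwise:
23 ⊕ 3 = 20
20 ⊕ 15 = 27
27 ⊕ 15 = 20
20 ⊕ 21 = 1
1 ⊕ 8 = 9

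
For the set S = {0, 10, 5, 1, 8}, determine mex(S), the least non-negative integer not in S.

The values 0, 1 are all present; 2 is the first non-negative integer missing from the set.

2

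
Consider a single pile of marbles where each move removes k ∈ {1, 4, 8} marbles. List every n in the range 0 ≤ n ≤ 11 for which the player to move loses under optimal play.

0, 2, 5, 7

Compute g(0), g(1), … for moves {1, 4, 8}:
k:     0  1  2  3  4  5  6  7  8  9 10 11
g(k):  0  1  0  1  2  0  1  0  1  2  3  2
The P-positions (g = 0) in 0..11 are 0, 2, 5, 7.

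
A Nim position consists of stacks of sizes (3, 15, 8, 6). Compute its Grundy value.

Bitwise XOR of the heap sizes:
  0011  (3)
  1111  (15)
  1000  (8)
  0110  (6)
  ----
  0010  (2)

2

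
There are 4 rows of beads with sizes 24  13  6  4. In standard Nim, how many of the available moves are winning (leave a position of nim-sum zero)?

1

Compute the nim-sum pairwise:
24 XOR 13 = 21
21 XOR 6 = 19
19 XOR 4 = 23
The overall nim-sum is X = 23. A row of size p has a winning move iff p XOR X < p (reduce it to p XOR X).
  24: 24 XOR 23 = 15 < 24 — winning move (to 15).
  13: 13 XOR 23 = 26 ≥ 13 — no move.
  6: 6 XOR 23 = 17 ≥ 6 — no move.
  4: 4 XOR 23 = 19 ≥ 4 — no move.
That gives 1 winning move.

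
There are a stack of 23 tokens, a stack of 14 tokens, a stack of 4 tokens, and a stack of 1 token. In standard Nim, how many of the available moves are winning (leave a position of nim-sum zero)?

In binary:
  10111  (23)
  01110  (14)
  00100  (4)
  00001  (1)
  -----
  11100  (28)
The overall nim-sum is X = 28. A stack of size p has a winning move iff p XOR X < p (reduce it to p XOR X).
  23: 23 XOR 28 = 11 < 23 — winning move (to 11).
  14: 14 XOR 28 = 18 ≥ 14 — no move.
  4: 4 XOR 28 = 24 ≥ 4 — no move.
  1: 1 XOR 28 = 29 ≥ 1 — no move.
That gives 1 winning move.

1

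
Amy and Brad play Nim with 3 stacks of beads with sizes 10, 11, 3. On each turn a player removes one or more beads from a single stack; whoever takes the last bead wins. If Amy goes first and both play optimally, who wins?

Amy wins

Compute the nim-sum pairwise:
10 ⊕ 11 = 1
1 ⊕ 3 = 2
The nim-sum is 2 ≠ 0, so this is an N-position: the player to move can win; Amy has a winning move.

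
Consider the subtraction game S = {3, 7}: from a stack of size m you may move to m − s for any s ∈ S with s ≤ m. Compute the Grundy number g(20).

0

Compute g(0), g(1), … for moves {3, 7}:
k:     0  1  2  3  4  5  6  7  8  9 10 11 12 13 14 15 16 17 18 19 20
g(k):  0  0  0  1  1  1  0  2  2  1  0  0  0  1  1  1  0  2  2  1  0
So g(20) = 0.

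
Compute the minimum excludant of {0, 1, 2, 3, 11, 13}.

The values 0, 1, 2, 3 are all present; 4 is the first non-negative integer missing from the set.

4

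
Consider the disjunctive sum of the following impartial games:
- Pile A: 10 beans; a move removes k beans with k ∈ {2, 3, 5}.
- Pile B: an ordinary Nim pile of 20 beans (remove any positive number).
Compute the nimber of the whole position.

21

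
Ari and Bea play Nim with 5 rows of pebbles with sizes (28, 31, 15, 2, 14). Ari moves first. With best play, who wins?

Bea wins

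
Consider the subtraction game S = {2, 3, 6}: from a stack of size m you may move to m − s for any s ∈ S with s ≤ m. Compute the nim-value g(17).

2

Build the Grundy sequence with g(k) = mex{g(k−s) : s ∈ {2, 3, 6}, s ≤ k}:
k:     0  1  2  3  4  5  6  7  8  9 10 11 12 13 14 15 16 17
g(k):  0  0  1  1  2  0  3  1  2  0  0  1  1  2  0  3  1  2
So g(17) = 2.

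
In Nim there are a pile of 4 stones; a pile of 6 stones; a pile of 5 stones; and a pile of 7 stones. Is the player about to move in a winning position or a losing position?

Losing position

Compute the nim-sum pairwise:
4 ^ 6 = 2
2 ^ 5 = 7
7 ^ 7 = 0
The nim-sum is 0, so this is a P-position: the player to move is in a losing position under optimal play.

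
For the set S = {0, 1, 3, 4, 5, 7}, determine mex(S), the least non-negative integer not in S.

2

The values 0, 1 are all present; 2 is the first non-negative integer missing from the set.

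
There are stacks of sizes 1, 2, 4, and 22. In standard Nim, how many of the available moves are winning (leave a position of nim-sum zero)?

1

In binary:
  00001  (1)
  00010  (2)
  00100  (4)
  10110  (22)
  -----
  10001  (17)
The overall nim-sum is X = 17. A stack of size p has a winning move iff p XOR X < p (reduce it to p XOR X).
  1: 1 XOR 17 = 16 ≥ 1 — no move.
  2: 2 XOR 17 = 19 ≥ 2 — no move.
  4: 4 XOR 17 = 21 ≥ 4 — no move.
  22: 22 XOR 17 = 7 < 22 — winning move (to 7).
That gives 1 winning move.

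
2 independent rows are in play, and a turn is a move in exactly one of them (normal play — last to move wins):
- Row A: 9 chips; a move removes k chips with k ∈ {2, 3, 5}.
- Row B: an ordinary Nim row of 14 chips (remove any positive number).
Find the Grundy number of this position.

For row A, compute g(0), g(1), … with moves {2, 3, 5}:
k:     0  1  2  3  4  5  6  7  8  9
g(k):  0  0  1  1  2  2  3  0  0  1
So g(9) = 1.
Row B is a plain Nim row of size 14, so its Grundy value is 14.
By the Sprague-Grundy theorem, the Grundy value of a sum of independent games is the XOR of the component values.
Combined value = 1 ⊕ 14 = 15.

15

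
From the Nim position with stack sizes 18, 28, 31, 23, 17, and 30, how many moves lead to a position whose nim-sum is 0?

Nim-sum: 18 ⊕ 28 ⊕ 31 ⊕ 23 ⊕ 17 ⊕ 30 = 9.
The overall nim-sum is X = 9. A stack of size p has a winning move iff p XOR X < p (reduce it to p XOR X).
  18: 18 XOR 9 = 27 ≥ 18 — no move.
  28: 28 XOR 9 = 21 < 28 — winning move (to 21).
  31: 31 XOR 9 = 22 < 31 — winning move (to 22).
  23: 23 XOR 9 = 30 ≥ 23 — no move.
  17: 17 XOR 9 = 24 ≥ 17 — no move.
  30: 30 XOR 9 = 23 < 30 — winning move (to 23).
That gives 3 winning moves.

3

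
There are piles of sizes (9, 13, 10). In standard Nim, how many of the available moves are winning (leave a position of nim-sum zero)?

3

Compute the nim-sum pairwise:
9 XOR 13 = 4
4 XOR 10 = 14
The overall nim-sum is X = 14. A pile of size p has a winning move iff p XOR X < p (reduce it to p XOR X).
  9: 9 XOR 14 = 7 < 9 — winning move (to 7).
  13: 13 XOR 14 = 3 < 13 — winning move (to 3).
  10: 10 XOR 14 = 4 < 10 — winning move (to 4).
That gives 3 winning moves.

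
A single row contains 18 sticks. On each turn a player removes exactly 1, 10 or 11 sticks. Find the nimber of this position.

2

Build the Grundy sequence with g(k) = mex{g(k−s) : s ∈ {1, 10, 11}, s ≤ k}:
k:     0  1  2  3  4  5  6  7  8  9 10 11 12 13 14 15 16 17 18
g(k):  0  1  0  1  0  1  0  1  0  1  2  3  2  3  2  3  2  3  2
So g(18) = 2.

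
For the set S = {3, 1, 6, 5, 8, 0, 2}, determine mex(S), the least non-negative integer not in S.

The values 0, 1, 2, 3 are all present; 4 is the first non-negative integer missing from the set.

4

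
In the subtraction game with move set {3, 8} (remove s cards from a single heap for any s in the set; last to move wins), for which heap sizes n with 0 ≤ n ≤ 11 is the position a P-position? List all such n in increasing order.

0, 1, 2, 6, 7, 11

Grundy values for subtraction set {3, 8}:
k:     0  1  2  3  4  5  6  7  8  9 10 11
g(k):  0  0  0  1  1  1  0  0  2  1  1  0
The P-positions (g = 0) in 0..11 are 0, 1, 2, 6, 7, 11.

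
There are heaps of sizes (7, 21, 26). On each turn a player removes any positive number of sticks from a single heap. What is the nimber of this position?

8

Nim-sum: 7 XOR 21 XOR 26 = 8.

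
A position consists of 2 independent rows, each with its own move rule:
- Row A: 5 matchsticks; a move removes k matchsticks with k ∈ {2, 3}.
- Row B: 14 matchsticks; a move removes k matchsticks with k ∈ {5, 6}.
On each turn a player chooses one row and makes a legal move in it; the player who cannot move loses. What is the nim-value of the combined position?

0

Build the Grundy sequence for row A with g(k) = mex{g(k−s) : s ∈ {2, 3}, s ≤ k}:
k:     0  1  2  3  4  5
g(k):  0  0  1  1  2  0
So g(5) = 0.
Build the Grundy sequence for row B with g(k) = mex{g(k−s) : s ∈ {5, 6}, s ≤ k}:
k:     0  1  2  3  4  5  6  7  8  9 10 11 12 13 14
g(k):  0  0  0  0  0  1  1  1  1  1  2  0  0  0  0
So g(14) = 0.
The value of a disjunctive sum is the nim-sum of the parts.
Combined value = 0 XOR 0 = 0.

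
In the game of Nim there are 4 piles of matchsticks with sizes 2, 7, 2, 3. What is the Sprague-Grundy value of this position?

4

Nim-sum: 2 ^ 7 ^ 2 ^ 3 = 4.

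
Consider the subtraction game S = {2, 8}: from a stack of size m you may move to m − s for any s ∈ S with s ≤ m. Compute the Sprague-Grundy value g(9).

Build the Grundy sequence with g(k) = mex{g(k−s) : s ∈ {2, 8}, s ≤ k}:
k:     0  1  2  3  4  5  6  7  8  9
g(k):  0  0  1  1  0  0  1  1  2  2
So g(9) = 2.

2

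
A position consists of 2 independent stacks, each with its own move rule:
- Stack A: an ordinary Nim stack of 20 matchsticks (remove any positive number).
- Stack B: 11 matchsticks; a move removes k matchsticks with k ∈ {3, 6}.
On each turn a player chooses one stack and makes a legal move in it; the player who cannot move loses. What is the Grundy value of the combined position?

20

Stack A is a plain Nim stack of size 20, so its Grundy value is 20.
For stack B, compute g(0), g(1), … with moves {3, 6}:
g(0) = mex{} = 0
g(1) = mex{} = 0
g(2) = mex{} = 0
g(3) = mex{0} = 1
g(4) = mex{0} = 1
g(5) = mex{0} = 1
g(6) = mex{0,1} = 2
g(7) = mex{0,1} = 2
g(8) = mex{0,1} = 2
g(9) = mex{1,2} = 0
g(10) = mex{1,2} = 0
g(11) = mex{1,2} = 0
So g(11) = 0.
The value of a disjunctive sum is the nim-sum of the parts.
Combined value = 20 ⊕ 0 = 20.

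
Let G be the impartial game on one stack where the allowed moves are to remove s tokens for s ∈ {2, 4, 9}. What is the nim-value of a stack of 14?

1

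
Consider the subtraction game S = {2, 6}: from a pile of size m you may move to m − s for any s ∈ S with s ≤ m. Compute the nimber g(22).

1

Build the Grundy sequence with g(k) = mex{g(k−s) : s ∈ {2, 6}, s ≤ k}:
k:     0  1  2  3  4  5  6  7  8  9 10 11 12 13 14 15 16 17 18 19 20 21 22
g(k):  0  0  1  1  0  0  1  1  0  0  1  1  0  0  1  1  0  0  1  1  0  0  1
So g(22) = 1.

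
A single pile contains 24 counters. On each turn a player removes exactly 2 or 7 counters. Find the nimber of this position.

Compute g(0), g(1), … for moves {2, 7}:
k:     0  1  2  3  4  5  6  7  8  9 10 11 12 13 14 15 16 17 18 19 20 21 22 23 24
g(k):  0  0  1  1  0  0  1  1  2  0  0  1  1  0  0  1  1  2  0  0  1  1  0  0  1
So g(24) = 1.

1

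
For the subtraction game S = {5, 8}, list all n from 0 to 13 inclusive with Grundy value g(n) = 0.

Grundy values for subtraction set {5, 8}:
g(0) = mex{} = 0
g(1) = mex{} = 0
g(2) = mex{} = 0
g(3) = mex{} = 0
g(4) = mex{} = 0
g(5) = mex{0} = 1
g(6) = mex{0} = 1
g(7) = mex{0} = 1
g(8) = mex{0} = 1
g(9) = mex{0} = 1
g(10) = mex{0,1} = 2
g(11) = mex{0,1} = 2
g(12) = mex{0,1} = 2
g(13) = mex{1} = 0
The P-positions (g = 0) in 0..13 are 0, 1, 2, 3, 4, 13.

0, 1, 2, 3, 4, 13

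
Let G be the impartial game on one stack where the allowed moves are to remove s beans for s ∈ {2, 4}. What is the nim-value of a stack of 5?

2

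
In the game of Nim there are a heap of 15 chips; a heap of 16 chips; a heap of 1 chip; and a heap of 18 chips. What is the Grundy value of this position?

12

Bitwise XOR of the heap sizes:
  01111  (15)
  10000  (16)
  00001  (1)
  10010  (18)
  -----
  01100  (12)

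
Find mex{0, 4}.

1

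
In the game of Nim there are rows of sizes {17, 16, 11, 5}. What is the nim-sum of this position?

Nim-sum: 17 ^ 16 ^ 11 ^ 5 = 15.

15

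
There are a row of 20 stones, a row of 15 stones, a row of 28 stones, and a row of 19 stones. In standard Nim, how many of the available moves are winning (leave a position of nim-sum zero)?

3

Write each in binary and XOR column by column:
  10100  (20)
  01111  (15)
  11100  (28)
  10011  (19)
  -----
  10100  (20)
The overall nim-sum is X = 20. A row of size p has a winning move iff p XOR X < p (reduce it to p XOR X).
  20: 20 XOR 20 = 0 < 20 — winning move (to 0).
  15: 15 XOR 20 = 27 ≥ 15 — no move.
  28: 28 XOR 20 = 8 < 28 — winning move (to 8).
  19: 19 XOR 20 = 7 < 19 — winning move (to 7).
That gives 3 winning moves.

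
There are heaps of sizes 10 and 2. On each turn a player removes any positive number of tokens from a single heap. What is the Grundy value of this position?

Compute the nim-sum pairwise:
10 XOR 2 = 8

8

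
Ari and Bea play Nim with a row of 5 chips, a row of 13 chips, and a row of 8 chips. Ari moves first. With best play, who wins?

Write each in binary and XOR column by column:
  0101  (5)
  1101  (13)
  1000  (8)
  ----
  0000  (0)
The nim-sum is 0, so this is a P-position: the player to move is in a losing position under optimal play; Ari is about to move from it and so loses — Bea wins.

Bea wins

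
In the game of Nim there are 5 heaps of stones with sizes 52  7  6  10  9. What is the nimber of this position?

54

Nim-sum: 52 ^ 7 ^ 6 ^ 10 ^ 9 = 54.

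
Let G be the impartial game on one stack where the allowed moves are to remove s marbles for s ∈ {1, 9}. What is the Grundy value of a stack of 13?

Grundy values for subtraction set {1, 9}:
g(0) = mex{} = 0
g(1) = mex{0} = 1
g(2) = mex{1} = 0
g(3) = mex{0} = 1
g(4) = mex{1} = 0
g(5) = mex{0} = 1
g(6) = mex{1} = 0
g(7) = mex{0} = 1
g(8) = mex{1} = 0
g(9) = mex{0} = 1
g(10) = mex{1} = 0
g(11) = mex{0} = 1
g(12) = mex{1} = 0
g(13) = mex{0} = 1
So g(13) = 1.

1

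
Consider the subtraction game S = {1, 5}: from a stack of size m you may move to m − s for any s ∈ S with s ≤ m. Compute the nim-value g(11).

1

Compute g(0), g(1), … for moves {1, 5}:
k:     0  1  2  3  4  5  6  7  8  9 10 11
g(k):  0  1  0  1  0  1  0  1  0  1  0  1
So g(11) = 1.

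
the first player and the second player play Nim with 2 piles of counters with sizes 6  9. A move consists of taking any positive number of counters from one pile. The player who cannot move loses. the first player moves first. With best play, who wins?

the first player wins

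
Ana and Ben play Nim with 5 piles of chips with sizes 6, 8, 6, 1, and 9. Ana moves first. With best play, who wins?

In binary:
  0110  (6)
  1000  (8)
  0110  (6)
  0001  (1)
  1001  (9)
  ----
  0000  (0)
The nim-sum is 0, so this is a P-position: the player to move is in a losing position under optimal play; Ana is about to move from it and so loses — Ben wins.

Ben wins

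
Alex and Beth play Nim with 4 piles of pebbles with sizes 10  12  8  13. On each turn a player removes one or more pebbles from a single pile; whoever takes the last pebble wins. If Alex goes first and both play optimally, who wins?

Alex wins

Write each in binary and XOR column by column:
  1010  (10)
  1100  (12)
  1000  (8)
  1101  (13)
  ----
  0011  (3)
The nim-sum is 3 ≠ 0, so this is an N-position: the player to move can win; Alex has a winning move.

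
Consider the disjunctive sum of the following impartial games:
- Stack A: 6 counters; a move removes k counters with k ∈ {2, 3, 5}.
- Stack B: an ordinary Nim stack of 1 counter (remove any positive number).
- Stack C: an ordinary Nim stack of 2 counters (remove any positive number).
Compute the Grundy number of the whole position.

0

For stack A, compute g(0), g(1), … with moves {2, 3, 5}:
k:     0  1  2  3  4  5  6
g(k):  0  0  1  1  2  2  3
So g(6) = 3.
Stack B is a plain Nim stack of size 1, so its Grundy value is 1.
Stack C is a plain Nim stack of size 2, so its Grundy value is 2.
By the Sprague-Grundy theorem, the Grundy value of a sum of independent games is the XOR of the component values.
Combined value = 3 XOR 1 XOR 2 = 0.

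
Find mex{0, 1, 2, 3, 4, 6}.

The values 0, 1, 2, 3, 4 are all present; 5 is the first non-negative integer missing from the set.

5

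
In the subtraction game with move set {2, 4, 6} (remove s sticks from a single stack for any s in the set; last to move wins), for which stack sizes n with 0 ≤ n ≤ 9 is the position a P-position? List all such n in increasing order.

0, 1, 8, 9

Grundy values for subtraction set {2, 4, 6}:
g(0) = mex{} = 0
g(1) = mex{} = 0
g(2) = mex{0} = 1
g(3) = mex{0} = 1
g(4) = mex{0,1} = 2
g(5) = mex{0,1} = 2
g(6) = mex{0,1,2} = 3
g(7) = mex{0,1,2} = 3
g(8) = mex{1,2,3} = 0
g(9) = mex{1,2,3} = 0
The P-positions (g = 0) in 0..9 are 0, 1, 8, 9.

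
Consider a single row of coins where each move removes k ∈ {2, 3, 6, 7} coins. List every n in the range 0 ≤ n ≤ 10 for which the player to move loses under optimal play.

0, 1, 5, 9, 10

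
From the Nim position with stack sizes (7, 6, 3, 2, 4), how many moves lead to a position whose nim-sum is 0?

Compute the nim-sum pairwise:
7 XOR 6 = 1
1 XOR 3 = 2
2 XOR 2 = 0
0 XOR 4 = 4
The overall nim-sum is X = 4. A stack of size p has a winning move iff p XOR X < p (reduce it to p XOR X).
  7: 7 XOR 4 = 3 < 7 — winning move (to 3).
  6: 6 XOR 4 = 2 < 6 — winning move (to 2).
  3: 3 XOR 4 = 7 ≥ 3 — no move.
  2: 2 XOR 4 = 6 ≥ 2 — no move.
  4: 4 XOR 4 = 0 < 4 — winning move (to 0).
That gives 3 winning moves.

3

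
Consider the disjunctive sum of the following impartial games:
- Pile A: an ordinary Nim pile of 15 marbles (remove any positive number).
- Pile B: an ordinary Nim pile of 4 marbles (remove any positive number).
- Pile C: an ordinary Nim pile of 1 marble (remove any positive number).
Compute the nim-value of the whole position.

10

Pile A is a plain Nim pile of size 15, so its Grundy value is 15.
Pile B is a plain Nim pile of size 4, so its Grundy value is 4.
Pile C is a plain Nim pile of size 1, so its Grundy value is 1.
The value of a disjunctive sum is the nim-sum of the parts.
Combined value = 15 ⊕ 4 ⊕ 1 = 10.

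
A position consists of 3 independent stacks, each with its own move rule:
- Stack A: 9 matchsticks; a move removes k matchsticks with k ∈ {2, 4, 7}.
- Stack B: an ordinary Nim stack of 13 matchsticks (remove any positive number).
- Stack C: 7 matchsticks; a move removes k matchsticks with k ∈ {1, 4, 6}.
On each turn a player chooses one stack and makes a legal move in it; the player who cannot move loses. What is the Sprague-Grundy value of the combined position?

Build the Grundy sequence for stack A with g(k) = mex{g(k−s) : s ∈ {2, 4, 7}, s ≤ k}:
g(0) = mex{} = 0
g(1) = mex{} = 0
g(2) = mex{0} = 1
g(3) = mex{0} = 1
g(4) = mex{0,1} = 2
g(5) = mex{0,1} = 2
g(6) = mex{1,2} = 0
g(7) = mex{0,1,2} = 3
g(8) = mex{0,2} = 1
g(9) = mex{1,2,3} = 0
So g(9) = 0.
Stack B is a plain Nim stack of size 13, so its Grundy value is 13.
Build the Grundy sequence for stack C with g(k) = mex{g(k−s) : s ∈ {1, 4, 6}, s ≤ k}:
g(0) = mex{} = 0
g(1) = mex{0} = 1
g(2) = mex{1} = 0
g(3) = mex{0} = 1
g(4) = mex{0,1} = 2
g(5) = mex{1,2} = 0
g(6) = mex{0} = 1
g(7) = mex{1} = 0
So g(7) = 0.
By the Sprague-Grundy theorem, the Grundy value of a sum of independent games is the XOR of the component values.
Combined value = 0 XOR 13 XOR 0 = 13.

13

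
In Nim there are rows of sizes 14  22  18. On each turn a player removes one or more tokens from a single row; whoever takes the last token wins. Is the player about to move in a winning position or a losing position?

Winning position

Nim-sum: 14 XOR 22 XOR 18 = 10.
The nim-sum is 10 ≠ 0, so this is an N-position: the player to move can win.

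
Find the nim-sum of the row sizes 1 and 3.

Compute the nim-sum pairwise:
1 XOR 3 = 2

2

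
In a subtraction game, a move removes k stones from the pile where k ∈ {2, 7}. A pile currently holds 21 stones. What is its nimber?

Grundy values for subtraction set {2, 7}:
k:     0  1  2  3  4  5  6  7  8  9 10 11 12 13 14 15 16 17 18 19 20 21
g(k):  0  0  1  1  0  0  1  1  2  0  0  1  1  0  0  1  1  2  0  0  1  1
So g(21) = 1.

1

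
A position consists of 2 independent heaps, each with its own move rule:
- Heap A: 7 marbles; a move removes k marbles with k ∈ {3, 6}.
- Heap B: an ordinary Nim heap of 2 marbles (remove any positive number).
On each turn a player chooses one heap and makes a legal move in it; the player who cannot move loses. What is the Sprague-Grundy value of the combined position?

Build the Grundy sequence for heap A with g(k) = mex{g(k−s) : s ∈ {3, 6}, s ≤ k}:
g(0) = mex{} = 0
g(1) = mex{} = 0
g(2) = mex{} = 0
g(3) = mex{0} = 1
g(4) = mex{0} = 1
g(5) = mex{0} = 1
g(6) = mex{0,1} = 2
g(7) = mex{0,1} = 2
So g(7) = 2.
Heap B is a plain Nim heap of size 2, so its Grundy value is 2.
By the Sprague-Grundy theorem, the Grundy value of a sum of independent games is the XOR of the component values.
Combined value = 2 ⊕ 2 = 0.

0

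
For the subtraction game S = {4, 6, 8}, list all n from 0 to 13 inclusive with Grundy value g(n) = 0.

0, 1, 2, 3, 12, 13

Compute g(0), g(1), … for moves {4, 6, 8}:
k:     0  1  2  3  4  5  6  7  8  9 10 11 12 13
g(k):  0  0  0  0  1  1  1  1  2  2  2  2  0  0
The P-positions (g = 0) in 0..13 are 0, 1, 2, 3, 12, 13.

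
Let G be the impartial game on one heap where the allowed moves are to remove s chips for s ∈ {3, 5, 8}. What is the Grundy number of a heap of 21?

Compute g(0), g(1), … for moves {3, 5, 8}:
k:     0  1  2  3  4  5  6  7  8  9 10 11 12 13 14 15 16 17 18 19 20 21
g(k):  0  0  0  1  1  1  2  2  2  3  3  0  0  0  1  1  1  2  2  2  3  3
So g(21) = 3.

3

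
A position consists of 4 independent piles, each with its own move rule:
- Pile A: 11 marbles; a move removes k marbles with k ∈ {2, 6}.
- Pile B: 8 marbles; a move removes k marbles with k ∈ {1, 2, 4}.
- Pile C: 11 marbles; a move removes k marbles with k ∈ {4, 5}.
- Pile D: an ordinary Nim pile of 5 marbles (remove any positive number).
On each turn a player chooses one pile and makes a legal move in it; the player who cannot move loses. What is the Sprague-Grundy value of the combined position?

6

Build the Grundy sequence for pile A with g(k) = mex{g(k−s) : s ∈ {2, 6}, s ≤ k}:
k:     0  1  2  3  4  5  6  7  8  9 10 11
g(k):  0  0  1  1  0  0  1  1  0  0  1  1
So g(11) = 1.
Build the Grundy sequence for pile B with g(k) = mex{g(k−s) : s ∈ {1, 2, 4}, s ≤ k}:
k:     0  1  2  3  4  5  6  7  8
g(k):  0  1  2  0  1  2  0  1  2
So g(8) = 2.
Grundy values for pile C (subtraction set {4, 5}):
k:     0  1  2  3  4  5  6  7  8  9 10 11
g(k):  0  0  0  0  1  1  1  1  2  0  0  0
So g(11) = 0.
Pile D is a plain Nim pile of size 5, so its Grundy value is 5.
By the Sprague-Grundy theorem, the Grundy value of a sum of independent games is the XOR of the component values.
Combined value = 1 XOR 2 XOR 0 XOR 5 = 6.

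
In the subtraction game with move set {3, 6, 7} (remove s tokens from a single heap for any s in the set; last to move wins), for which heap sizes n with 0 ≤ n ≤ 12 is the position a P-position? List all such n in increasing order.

Build the Grundy sequence with g(k) = mex{g(k−s) : s ∈ {3, 6, 7}, s ≤ k}:
g(0) = mex{} = 0
g(1) = mex{} = 0
g(2) = mex{} = 0
g(3) = mex{0} = 1
g(4) = mex{0} = 1
g(5) = mex{0} = 1
g(6) = mex{0,1} = 2
g(7) = mex{0,1} = 2
g(8) = mex{0,1} = 2
g(9) = mex{0,1,2} = 3
g(10) = mex{1,2} = 0
g(11) = mex{1,2} = 0
g(12) = mex{1,2,3} = 0
The P-positions (g = 0) in 0..12 are 0, 1, 2, 10, 11, 12.

0, 1, 2, 10, 11, 12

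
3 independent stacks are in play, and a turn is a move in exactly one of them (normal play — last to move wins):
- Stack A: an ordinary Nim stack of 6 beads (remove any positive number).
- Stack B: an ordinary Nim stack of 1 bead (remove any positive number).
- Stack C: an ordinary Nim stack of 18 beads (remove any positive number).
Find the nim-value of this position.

21

Stack A is a plain Nim stack of size 6, so its Grundy value is 6.
Stack B is a plain Nim stack of size 1, so its Grundy value is 1.
Stack C is a plain Nim stack of size 18, so its Grundy value is 18.
By the Sprague-Grundy theorem, the Grundy value of a sum of independent games is the XOR of the component values.
Combined value = 6 ⊕ 1 ⊕ 18 = 21.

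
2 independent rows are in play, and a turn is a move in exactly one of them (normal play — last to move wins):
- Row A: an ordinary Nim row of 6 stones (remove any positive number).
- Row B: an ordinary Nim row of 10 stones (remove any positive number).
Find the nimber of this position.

12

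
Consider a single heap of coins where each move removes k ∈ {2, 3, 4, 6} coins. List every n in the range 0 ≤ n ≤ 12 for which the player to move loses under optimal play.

0, 1, 8, 9

Compute g(0), g(1), … for moves {2, 3, 4, 6}:
g(0) = mex{} = 0
g(1) = mex{} = 0
g(2) = mex{0} = 1
g(3) = mex{0} = 1
g(4) = mex{0,1} = 2
g(5) = mex{0,1} = 2
g(6) = mex{0,1,2} = 3
g(7) = mex{0,1,2} = 3
g(8) = mex{1,2,3} = 0
g(9) = mex{1,2,3} = 0
g(10) = mex{0,2,3} = 1
g(11) = mex{0,2,3} = 1
g(12) = mex{0,1,3} = 2
The P-positions (g = 0) in 0..12 are 0, 1, 8, 9.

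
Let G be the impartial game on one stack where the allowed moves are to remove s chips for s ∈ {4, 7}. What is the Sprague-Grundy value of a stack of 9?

2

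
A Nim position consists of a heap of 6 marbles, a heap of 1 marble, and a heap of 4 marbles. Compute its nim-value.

3

In binary:
  110  (6)
  001  (1)
  100  (4)
  ---
  011  (3)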